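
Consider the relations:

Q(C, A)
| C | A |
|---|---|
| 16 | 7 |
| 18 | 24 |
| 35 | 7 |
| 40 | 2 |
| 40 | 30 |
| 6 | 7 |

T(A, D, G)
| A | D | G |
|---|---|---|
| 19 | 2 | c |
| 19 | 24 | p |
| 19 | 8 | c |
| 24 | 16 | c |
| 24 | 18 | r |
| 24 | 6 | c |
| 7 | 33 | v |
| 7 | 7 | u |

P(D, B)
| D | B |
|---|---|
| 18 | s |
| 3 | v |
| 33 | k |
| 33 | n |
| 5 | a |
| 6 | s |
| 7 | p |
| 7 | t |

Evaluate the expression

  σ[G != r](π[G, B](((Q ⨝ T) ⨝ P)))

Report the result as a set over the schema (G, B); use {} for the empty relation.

{(c, s), (u, p), (u, t), (v, k), (v, n)}

Natural join on A: {(16, 7, 33, v), (16, 7, 7, u), (18, 24, 16, c), (18, 24, 18, r), (18, 24, 6, c), (35, 7, 33, v), (35, 7, 7, u), (6, 7, 33, v), (6, 7, 7, u)}
Natural join on D: {(16, 7, 33, v, k), (16, 7, 33, v, n), (16, 7, 7, u, p), (16, 7, 7, u, t), (18, 24, 18, r, s), (18, 24, 6, c, s), (35, 7, 33, v, k), (35, 7, 33, v, n), (35, 7, 7, u, p), (35, 7, 7, u, t), (6, 7, 33, v, k), (6, 7, 33, v, n), (6, 7, 7, u, p), (6, 7, 7, u, t)}
π[G, B]: project onto (G, B) (8 duplicate(s) eliminated) → {(c, s), (r, s), (u, p), (u, t), (v, k), (v, n)}
σ[G != r]: keep tuples satisfying G != r → {(c, s), (u, p), (u, t), (v, k), (v, n)}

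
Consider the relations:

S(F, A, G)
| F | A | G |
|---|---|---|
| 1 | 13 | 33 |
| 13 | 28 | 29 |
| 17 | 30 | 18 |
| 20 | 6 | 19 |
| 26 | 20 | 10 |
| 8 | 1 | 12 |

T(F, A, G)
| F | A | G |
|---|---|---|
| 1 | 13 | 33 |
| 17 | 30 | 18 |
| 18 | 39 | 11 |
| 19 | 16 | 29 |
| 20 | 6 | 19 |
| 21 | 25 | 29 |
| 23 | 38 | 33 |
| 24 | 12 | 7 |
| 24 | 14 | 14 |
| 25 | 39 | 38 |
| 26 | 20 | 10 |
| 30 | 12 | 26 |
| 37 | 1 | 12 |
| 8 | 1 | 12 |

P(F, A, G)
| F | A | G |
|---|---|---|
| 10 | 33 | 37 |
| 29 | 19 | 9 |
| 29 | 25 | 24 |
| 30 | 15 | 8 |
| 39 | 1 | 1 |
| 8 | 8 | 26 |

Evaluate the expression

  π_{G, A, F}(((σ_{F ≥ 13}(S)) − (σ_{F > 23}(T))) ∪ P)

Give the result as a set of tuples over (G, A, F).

{(1, 1, 39), (18, 30, 17), (19, 6, 20), (24, 25, 29), (26, 8, 8), (29, 28, 13), (37, 33, 10), (8, 15, 30), (9, 19, 29)}

σ[F ≥ 13]: keep tuples satisfying F ≥ 13 → {(13, 28, 29), (17, 30, 18), (20, 6, 19), (26, 20, 10)}
σ[F > 23]: keep tuples satisfying F > 23 → {(24, 12, 7), (24, 14, 14), (25, 39, 38), (26, 20, 10), (30, 12, 26), (37, 1, 12)}
Difference: {(13, 28, 29), (17, 30, 18), (20, 6, 19), (26, 20, 10)} with {(24, 12, 7), (24, 14, 14), (25, 39, 38), (26, 20, 10), (30, 12, 26), (37, 1, 12)} → {(13, 28, 29), (17, 30, 18), (20, 6, 19)}
Union: {(13, 28, 29), (17, 30, 18), (20, 6, 19)} with {(10, 33, 37), (29, 19, 9), (29, 25, 24), (30, 15, 8), (39, 1, 1), (8, 8, 26)} → {(10, 33, 37), (13, 28, 29), (17, 30, 18), (20, 6, 19), (29, 19, 9), (29, 25, 24), (30, 15, 8), (39, 1, 1), (8, 8, 26)}
Keep only column(s) G, A, F: {(1, 1, 39), (18, 30, 17), (19, 6, 20), (24, 25, 29), (26, 8, 8), (29, 28, 13), (37, 33, 10), (8, 15, 30), (9, 19, 29)}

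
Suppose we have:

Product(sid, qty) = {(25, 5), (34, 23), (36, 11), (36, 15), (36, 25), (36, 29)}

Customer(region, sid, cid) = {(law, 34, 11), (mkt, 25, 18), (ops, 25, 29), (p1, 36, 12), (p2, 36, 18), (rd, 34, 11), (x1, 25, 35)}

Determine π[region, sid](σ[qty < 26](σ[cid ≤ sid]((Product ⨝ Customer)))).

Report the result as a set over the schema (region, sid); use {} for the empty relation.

{(law, 34), (mkt, 25), (p1, 36), (p2, 36), (rd, 34)}

Natural join on sid: {(25, 5, mkt, 18), (25, 5, ops, 29), (25, 5, x1, 35), (34, 23, law, 11), (34, 23, rd, 11), (36, 11, p1, 12), (36, 11, p2, 18), (36, 15, p1, 12), (36, 15, p2, 18), (36, 25, p1, 12), (36, 25, p2, 18), (36, 29, p1, 12), (36, 29, p2, 18)}
Filtering on cid ≤ sid leaves {(25, 5, mkt, 18), (34, 23, law, 11), (34, 23, rd, 11), (36, 11, p1, 12), (36, 11, p2, 18), (36, 15, p1, 12), (36, 15, p2, 18), (36, 25, p1, 12), (36, 25, p2, 18), (36, 29, p1, 12), (36, 29, p2, 18)}.
Filtering on qty < 26 leaves {(25, 5, mkt, 18), (34, 23, law, 11), (34, 23, rd, 11), (36, 11, p1, 12), (36, 11, p2, 18), (36, 15, p1, 12), (36, 15, p2, 18), (36, 25, p1, 12), (36, 25, p2, 18)}.
Projecting to region, sid (4 duplicate(s) eliminated): {(law, 34), (mkt, 25), (p1, 36), (p2, 36), (rd, 34)}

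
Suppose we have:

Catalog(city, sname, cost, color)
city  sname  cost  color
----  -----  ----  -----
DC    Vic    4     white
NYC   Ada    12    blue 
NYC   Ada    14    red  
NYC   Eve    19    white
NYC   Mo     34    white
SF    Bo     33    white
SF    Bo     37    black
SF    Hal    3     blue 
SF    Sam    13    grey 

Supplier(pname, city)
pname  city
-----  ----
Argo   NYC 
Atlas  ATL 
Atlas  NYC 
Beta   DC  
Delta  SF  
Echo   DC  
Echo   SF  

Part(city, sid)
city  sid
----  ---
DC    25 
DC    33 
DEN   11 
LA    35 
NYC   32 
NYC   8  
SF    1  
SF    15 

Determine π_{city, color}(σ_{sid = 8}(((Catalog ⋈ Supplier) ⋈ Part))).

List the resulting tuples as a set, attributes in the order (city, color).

Joining Catalog and Supplier on city yields {(DC, Vic, 4, white, Beta), (DC, Vic, 4, white, Echo), (NYC, Ada, 12, blue, Argo), (NYC, Ada, 12, blue, Atlas), (NYC, Ada, 14, red, Argo), (NYC, Ada, 14, red, Atlas), (NYC, Eve, 19, white, Argo), (NYC, Eve, 19, white, Atlas), (NYC, Mo, 34, white, Argo), (NYC, Mo, 34, white, Atlas), (SF, Bo, 33, white, Delta), (SF, Bo, 33, white, Echo), (SF, Bo, 37, black, Delta), (SF, Bo, 37, black, Echo), (SF, Hal, 3, blue, Delta), (SF, Hal, 3, blue, Echo), (SF, Sam, 13, grey, Delta), (SF, Sam, 13, grey, Echo)}.
Joining (Catalog ⋈ Supplier) and Part on city yields {(DC, Vic, 4, white, Beta, 25), (DC, Vic, 4, white, Beta, 33), (DC, Vic, 4, white, Echo, 25), (DC, Vic, 4, white, Echo, 33), (NYC, Ada, 12, blue, Argo, 32), (NYC, Ada, 12, blue, Argo, 8), (NYC, Ada, 12, blue, Atlas, 32), (NYC, Ada, 12, blue, Atlas, 8), (NYC, Ada, 14, red, Argo, 32), (NYC, Ada, 14, red, Argo, 8), (NYC, Ada, 14, red, Atlas, 32), (NYC, Ada, 14, red, Atlas, 8), (NYC, Eve, 19, white, Argo, 32), (NYC, Eve, 19, white, Argo, 8), (NYC, Eve, 19, white, Atlas, 32), (NYC, Eve, 19, white, Atlas, 8), (NYC, Mo, 34, white, Argo, 32), (NYC, Mo, 34, white, Argo, 8), (NYC, Mo, 34, white, Atlas, 32), (NYC, Mo, 34, white, Atlas, 8), (SF, Bo, 33, white, Delta, 1), (SF, Bo, 33, white, Delta, 15), (SF, Bo, 33, white, Echo, 1), (SF, Bo, 33, white, Echo, 15), (SF, Bo, 37, black, Delta, 1), (SF, Bo, 37, black, Delta, 15), (SF, Bo, 37, black, Echo, 1), (SF, Bo, 37, black, Echo, 15), (SF, Hal, 3, blue, Delta, 1), (SF, Hal, 3, blue, Delta, 15), (SF, Hal, 3, blue, Echo, 1), (SF, Hal, 3, blue, Echo, 15), (SF, Sam, 13, grey, Delta, 1), (SF, Sam, 13, grey, Delta, 15), (SF, Sam, 13, grey, Echo, 1), (SF, Sam, 13, grey, Echo, 15)}.
Apply σ_{sid = 8}; surviving tuples: {(NYC, Ada, 12, blue, Argo, 8), (NYC, Ada, 12, blue, Atlas, 8), (NYC, Ada, 14, red, Argo, 8), (NYC, Ada, 14, red, Atlas, 8), (NYC, Eve, 19, white, Argo, 8), (NYC, Eve, 19, white, Atlas, 8), (NYC, Mo, 34, white, Argo, 8), (NYC, Mo, 34, white, Atlas, 8)}
π_{city, color} gives {(NYC, blue), (NYC, red), (NYC, white)} (5 duplicate(s) eliminated).

{(NYC, blue), (NYC, red), (NYC, white)}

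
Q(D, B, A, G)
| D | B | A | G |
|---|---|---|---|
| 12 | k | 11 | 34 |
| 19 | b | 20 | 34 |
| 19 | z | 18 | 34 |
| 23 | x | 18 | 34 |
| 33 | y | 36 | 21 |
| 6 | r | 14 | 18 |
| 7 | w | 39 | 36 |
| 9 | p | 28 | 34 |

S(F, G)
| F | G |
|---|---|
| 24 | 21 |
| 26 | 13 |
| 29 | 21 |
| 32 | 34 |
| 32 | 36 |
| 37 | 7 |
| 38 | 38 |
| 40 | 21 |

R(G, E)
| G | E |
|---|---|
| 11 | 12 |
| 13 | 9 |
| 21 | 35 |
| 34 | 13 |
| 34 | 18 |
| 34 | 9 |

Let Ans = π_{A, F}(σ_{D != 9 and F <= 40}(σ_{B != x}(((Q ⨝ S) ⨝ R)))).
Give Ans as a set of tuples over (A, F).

Joining Q and S on G yields {(12, k, 11, 34, 32), (19, b, 20, 34, 32), (19, z, 18, 34, 32), (23, x, 18, 34, 32), (33, y, 36, 21, 24), (33, y, 36, 21, 29), (33, y, 36, 21, 40), (7, w, 39, 36, 32), (9, p, 28, 34, 32)}.
Joining (Q ⨝ S) and R on G yields {(12, k, 11, 34, 32, 13), (12, k, 11, 34, 32, 18), (12, k, 11, 34, 32, 9), (19, b, 20, 34, 32, 13), (19, b, 20, 34, 32, 18), (19, b, 20, 34, 32, 9), (19, z, 18, 34, 32, 13), (19, z, 18, 34, 32, 18), (19, z, 18, 34, 32, 9), (23, x, 18, 34, 32, 13), (23, x, 18, 34, 32, 18), (23, x, 18, 34, 32, 9), (33, y, 36, 21, 24, 35), (33, y, 36, 21, 29, 35), (33, y, 36, 21, 40, 35), (9, p, 28, 34, 32, 13), (9, p, 28, 34, 32, 18), (9, p, 28, 34, 32, 9)}.
Filtering on B != x leaves {(12, k, 11, 34, 32, 13), (12, k, 11, 34, 32, 18), (12, k, 11, 34, 32, 9), (19, b, 20, 34, 32, 13), (19, b, 20, 34, 32, 18), (19, b, 20, 34, 32, 9), (19, z, 18, 34, 32, 13), (19, z, 18, 34, 32, 18), (19, z, 18, 34, 32, 9), (33, y, 36, 21, 24, 35), (33, y, 36, 21, 29, 35), (33, y, 36, 21, 40, 35), (9, p, 28, 34, 32, 13), (9, p, 28, 34, 32, 18), (9, p, 28, 34, 32, 9)}.
Filtering on D != 9 and F <= 40 leaves {(12, k, 11, 34, 32, 13), (12, k, 11, 34, 32, 18), (12, k, 11, 34, 32, 9), (19, b, 20, 34, 32, 13), (19, b, 20, 34, 32, 18), (19, b, 20, 34, 32, 9), (19, z, 18, 34, 32, 13), (19, z, 18, 34, 32, 18), (19, z, 18, 34, 32, 9), (33, y, 36, 21, 24, 35), (33, y, 36, 21, 29, 35), (33, y, 36, 21, 40, 35)}.
π[A, F]: project onto (A, F) (6 duplicate(s) eliminated) → {(11, 32), (18, 32), (20, 32), (36, 24), (36, 29), (36, 40)}

{(11, 32), (18, 32), (20, 32), (36, 24), (36, 29), (36, 40)}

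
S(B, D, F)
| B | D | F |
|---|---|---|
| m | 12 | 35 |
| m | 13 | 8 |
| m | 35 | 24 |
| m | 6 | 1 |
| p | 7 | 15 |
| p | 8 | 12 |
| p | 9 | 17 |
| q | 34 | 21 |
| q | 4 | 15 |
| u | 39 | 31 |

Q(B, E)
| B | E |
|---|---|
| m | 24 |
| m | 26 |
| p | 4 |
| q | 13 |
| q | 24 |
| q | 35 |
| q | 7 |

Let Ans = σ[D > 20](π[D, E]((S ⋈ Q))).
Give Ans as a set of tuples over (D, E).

{(34, 13), (34, 24), (34, 35), (34, 7), (35, 24), (35, 26)}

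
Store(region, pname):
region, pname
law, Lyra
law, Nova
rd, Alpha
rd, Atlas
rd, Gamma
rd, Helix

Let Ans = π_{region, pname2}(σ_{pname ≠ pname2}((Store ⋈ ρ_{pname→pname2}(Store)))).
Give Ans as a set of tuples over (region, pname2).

{(law, Lyra), (law, Nova), (rd, Alpha), (rd, Atlas), (rd, Gamma), (rd, Helix)}

ρ[pname→pname2]: schema becomes (region, pname2); tuples unchanged.
Store ⋈ ρ_{pname→pname2}(Store) (natural join on region): {(law, Lyra, Lyra), (law, Lyra, Nova), (law, Nova, Lyra), (law, Nova, Nova), (rd, Alpha, Alpha), (rd, Alpha, Atlas), (rd, Alpha, Gamma), (rd, Alpha, Helix), (rd, Atlas, Alpha), (rd, Atlas, Atlas), (rd, Atlas, Gamma), (rd, Atlas, Helix), (rd, Gamma, Alpha), (rd, Gamma, Atlas), (rd, Gamma, Gamma), (rd, Gamma, Helix), (rd, Helix, Alpha), (rd, Helix, Atlas), (rd, Helix, Gamma), (rd, Helix, Helix)}
Selection pname ≠ pname2: {(law, Lyra, Nova), (law, Nova, Lyra), (rd, Alpha, Atlas), (rd, Alpha, Gamma), (rd, Alpha, Helix), (rd, Atlas, Alpha), (rd, Atlas, Gamma), (rd, Atlas, Helix), (rd, Gamma, Alpha), (rd, Gamma, Atlas), (rd, Gamma, Helix), (rd, Helix, Alpha), (rd, Helix, Atlas), (rd, Helix, Gamma)}
π[region, pname2]: project onto (region, pname2) (8 duplicate(s) eliminated) → {(law, Lyra), (law, Nova), (rd, Alpha), (rd, Atlas), (rd, Gamma), (rd, Helix)}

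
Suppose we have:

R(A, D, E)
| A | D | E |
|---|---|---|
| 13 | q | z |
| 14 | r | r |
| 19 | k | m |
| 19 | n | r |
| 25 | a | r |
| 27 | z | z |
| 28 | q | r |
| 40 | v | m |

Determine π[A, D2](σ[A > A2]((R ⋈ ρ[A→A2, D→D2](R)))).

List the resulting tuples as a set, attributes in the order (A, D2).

{(19, r), (25, n), (25, r), (27, q), (28, a), (28, n), (28, r), (40, k)}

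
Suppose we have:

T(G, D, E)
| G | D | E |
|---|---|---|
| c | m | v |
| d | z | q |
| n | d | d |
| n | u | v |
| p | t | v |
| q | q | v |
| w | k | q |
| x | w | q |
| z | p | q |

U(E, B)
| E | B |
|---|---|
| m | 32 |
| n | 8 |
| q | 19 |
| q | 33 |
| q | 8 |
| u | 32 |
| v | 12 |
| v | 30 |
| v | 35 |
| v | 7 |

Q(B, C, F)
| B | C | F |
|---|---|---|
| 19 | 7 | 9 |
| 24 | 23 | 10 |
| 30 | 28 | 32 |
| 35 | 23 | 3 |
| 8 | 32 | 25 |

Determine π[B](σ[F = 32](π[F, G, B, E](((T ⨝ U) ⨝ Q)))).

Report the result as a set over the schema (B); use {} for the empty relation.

T ⋈ U (natural join on E): {(c, m, v, 12), (c, m, v, 30), (c, m, v, 35), (c, m, v, 7), (d, z, q, 19), (d, z, q, 33), (d, z, q, 8), (n, u, v, 12), (n, u, v, 30), (n, u, v, 35), (n, u, v, 7), (p, t, v, 12), (p, t, v, 30), (p, t, v, 35), (p, t, v, 7), (q, q, v, 12), (q, q, v, 30), (q, q, v, 35), (q, q, v, 7), (w, k, q, 19), (w, k, q, 33), (w, k, q, 8), (x, w, q, 19), (x, w, q, 33), (x, w, q, 8), (z, p, q, 19), (z, p, q, 33), (z, p, q, 8)}
(T ⨝ U) ⋈ Q (natural join on B): {(c, m, v, 30, 28, 32), (c, m, v, 35, 23, 3), (d, z, q, 19, 7, 9), (d, z, q, 8, 32, 25), (n, u, v, 30, 28, 32), (n, u, v, 35, 23, 3), (p, t, v, 30, 28, 32), (p, t, v, 35, 23, 3), (q, q, v, 30, 28, 32), (q, q, v, 35, 23, 3), (w, k, q, 19, 7, 9), (w, k, q, 8, 32, 25), (x, w, q, 19, 7, 9), (x, w, q, 8, 32, 25), (z, p, q, 19, 7, 9), (z, p, q, 8, 32, 25)}
Keep only column(s) F, G, B, E: {(25, d, 8, q), (25, w, 8, q), (25, x, 8, q), (25, z, 8, q), (3, c, 35, v), (3, n, 35, v), (3, p, 35, v), (3, q, 35, v), (32, c, 30, v), (32, n, 30, v), (32, p, 30, v), (32, q, 30, v), (9, d, 19, q), (9, w, 19, q), (9, x, 19, q), (9, z, 19, q)}
Selection F = 32: {(32, c, 30, v), (32, n, 30, v), (32, p, 30, v), (32, q, 30, v)}
Keep only column(s) B (3 duplicate(s) eliminated): {30}

{30}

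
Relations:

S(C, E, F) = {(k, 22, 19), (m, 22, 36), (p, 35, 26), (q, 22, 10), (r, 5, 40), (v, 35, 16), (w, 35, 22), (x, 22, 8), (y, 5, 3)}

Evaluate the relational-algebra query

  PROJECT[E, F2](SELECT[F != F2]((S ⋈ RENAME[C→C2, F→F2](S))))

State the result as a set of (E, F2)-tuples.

{(22, 10), (22, 19), (22, 36), (22, 8), (35, 16), (35, 22), (35, 26), (5, 3), (5, 40)}

ρ[C→C2, F→F2]: schema becomes (C2, E, F2); tuples unchanged.
S ⋈ RENAME[C→C2, F→F2](S) (natural join on E): {(k, 22, 19, k, 19), (k, 22, 19, m, 36), (k, 22, 19, q, 10), (k, 22, 19, x, 8), (m, 22, 36, k, 19), (m, 22, 36, m, 36), (m, 22, 36, q, 10), (m, 22, 36, x, 8), (p, 35, 26, p, 26), (p, 35, 26, v, 16), (p, 35, 26, w, 22), (q, 22, 10, k, 19), (q, 22, 10, m, 36), (q, 22, 10, q, 10), (q, 22, 10, x, 8), (r, 5, 40, r, 40), (r, 5, 40, y, 3), (v, 35, 16, p, 26), (v, 35, 16, v, 16), (v, 35, 16, w, 22), (w, 35, 22, p, 26), (w, 35, 22, v, 16), (w, 35, 22, w, 22), (x, 22, 8, k, 19), (x, 22, 8, m, 36), (x, 22, 8, q, 10), (x, 22, 8, x, 8), (y, 5, 3, r, 40), (y, 5, 3, y, 3)}
Selection F != F2: {(k, 22, 19, m, 36), (k, 22, 19, q, 10), (k, 22, 19, x, 8), (m, 22, 36, k, 19), (m, 22, 36, q, 10), (m, 22, 36, x, 8), (p, 35, 26, v, 16), (p, 35, 26, w, 22), (q, 22, 10, k, 19), (q, 22, 10, m, 36), (q, 22, 10, x, 8), (r, 5, 40, y, 3), (v, 35, 16, p, 26), (v, 35, 16, w, 22), (w, 35, 22, p, 26), (w, 35, 22, v, 16), (x, 22, 8, k, 19), (x, 22, 8, m, 36), (x, 22, 8, q, 10), (y, 5, 3, r, 40)}
π[E, F2]: project onto (E, F2) (11 duplicate(s) eliminated) → {(22, 10), (22, 19), (22, 36), (22, 8), (35, 16), (35, 22), (35, 26), (5, 3), (5, 40)}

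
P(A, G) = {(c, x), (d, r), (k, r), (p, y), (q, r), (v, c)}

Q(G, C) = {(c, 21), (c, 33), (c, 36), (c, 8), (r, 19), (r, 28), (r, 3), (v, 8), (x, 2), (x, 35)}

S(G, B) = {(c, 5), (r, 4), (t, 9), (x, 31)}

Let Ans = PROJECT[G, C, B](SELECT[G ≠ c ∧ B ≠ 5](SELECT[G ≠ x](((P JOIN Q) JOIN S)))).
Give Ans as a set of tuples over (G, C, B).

Joining P and Q on G yields {(c, x, 2), (c, x, 35), (d, r, 19), (d, r, 28), (d, r, 3), (k, r, 19), (k, r, 28), (k, r, 3), (q, r, 19), (q, r, 28), (q, r, 3), (v, c, 21), (v, c, 33), (v, c, 36), (v, c, 8)}.
Joining (P JOIN Q) and S on G yields {(c, x, 2, 31), (c, x, 35, 31), (d, r, 19, 4), (d, r, 28, 4), (d, r, 3, 4), (k, r, 19, 4), (k, r, 28, 4), (k, r, 3, 4), (q, r, 19, 4), (q, r, 28, 4), (q, r, 3, 4), (v, c, 21, 5), (v, c, 33, 5), (v, c, 36, 5), (v, c, 8, 5)}.
Filtering on G ≠ x leaves {(d, r, 19, 4), (d, r, 28, 4), (d, r, 3, 4), (k, r, 19, 4), (k, r, 28, 4), (k, r, 3, 4), (q, r, 19, 4), (q, r, 28, 4), (q, r, 3, 4), (v, c, 21, 5), (v, c, 33, 5), (v, c, 36, 5), (v, c, 8, 5)}.
Filtering on G ≠ c ∧ B ≠ 5 leaves {(d, r, 19, 4), (d, r, 28, 4), (d, r, 3, 4), (k, r, 19, 4), (k, r, 28, 4), (k, r, 3, 4), (q, r, 19, 4), (q, r, 28, 4), (q, r, 3, 4)}.
π[G, C, B]: project onto (G, C, B) (6 duplicate(s) eliminated) → {(r, 19, 4), (r, 28, 4), (r, 3, 4)}

{(r, 19, 4), (r, 28, 4), (r, 3, 4)}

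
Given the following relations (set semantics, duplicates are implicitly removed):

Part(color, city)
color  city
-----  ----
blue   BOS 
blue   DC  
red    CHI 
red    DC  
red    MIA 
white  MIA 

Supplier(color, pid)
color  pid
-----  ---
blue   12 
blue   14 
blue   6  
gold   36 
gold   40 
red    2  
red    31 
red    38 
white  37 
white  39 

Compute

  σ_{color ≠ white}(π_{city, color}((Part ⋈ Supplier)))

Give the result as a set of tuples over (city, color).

Natural join on color: {(blue, BOS, 12), (blue, BOS, 14), (blue, BOS, 6), (blue, DC, 12), (blue, DC, 14), (blue, DC, 6), (red, CHI, 2), (red, CHI, 31), (red, CHI, 38), (red, DC, 2), (red, DC, 31), (red, DC, 38), (red, MIA, 2), (red, MIA, 31), (red, MIA, 38), (white, MIA, 37), (white, MIA, 39)}
π[city, color]: project onto (city, color) (11 duplicate(s) eliminated) → {(BOS, blue), (CHI, red), (DC, blue), (DC, red), (MIA, red), (MIA, white)}
Apply σ_{color ≠ white}; surviving tuples: {(BOS, blue), (CHI, red), (DC, blue), (DC, red), (MIA, red)}

{(BOS, blue), (CHI, red), (DC, blue), (DC, red), (MIA, red)}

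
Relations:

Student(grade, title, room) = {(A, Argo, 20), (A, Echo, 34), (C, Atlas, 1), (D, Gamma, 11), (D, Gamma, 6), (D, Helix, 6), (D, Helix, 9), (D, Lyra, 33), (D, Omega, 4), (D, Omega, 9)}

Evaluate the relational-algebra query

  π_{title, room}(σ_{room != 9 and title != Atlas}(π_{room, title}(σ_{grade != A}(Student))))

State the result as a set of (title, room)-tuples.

{(Gamma, 11), (Gamma, 6), (Helix, 6), (Lyra, 33), (Omega, 4)}

Filtering on grade != A leaves {(C, Atlas, 1), (D, Gamma, 11), (D, Gamma, 6), (D, Helix, 6), (D, Helix, 9), (D, Lyra, 33), (D, Omega, 4), (D, Omega, 9)}.
Projecting to room, title: {(1, Atlas), (11, Gamma), (33, Lyra), (4, Omega), (6, Gamma), (6, Helix), (9, Helix), (9, Omega)}
Filtering on room != 9 and title != Atlas leaves {(11, Gamma), (33, Lyra), (4, Omega), (6, Gamma), (6, Helix)}.
Projecting to title, room: {(Gamma, 11), (Gamma, 6), (Helix, 6), (Lyra, 33), (Omega, 4)}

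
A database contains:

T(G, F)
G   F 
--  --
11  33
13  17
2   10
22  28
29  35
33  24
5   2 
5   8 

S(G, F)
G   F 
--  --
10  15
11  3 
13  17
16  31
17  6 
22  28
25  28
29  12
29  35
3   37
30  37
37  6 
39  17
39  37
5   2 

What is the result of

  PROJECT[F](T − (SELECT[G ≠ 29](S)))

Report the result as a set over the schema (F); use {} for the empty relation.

Selection G ≠ 29: {(10, 15), (11, 3), (13, 17), (16, 31), (17, 6), (22, 28), (25, 28), (3, 37), (30, 37), (37, 6), (39, 17), (39, 37), (5, 2)}
Difference: {(11, 33), (13, 17), (2, 10), (22, 28), (29, 35), (33, 24), (5, 2), (5, 8)} with {(10, 15), (11, 3), (13, 17), (16, 31), (17, 6), (22, 28), (25, 28), (3, 37), (30, 37), (37, 6), (39, 17), (39, 37), (5, 2)} → {(11, 33), (2, 10), (29, 35), (33, 24), (5, 8)}
Projecting to F: {10, 24, 33, 35, 8}

{10, 24, 33, 35, 8}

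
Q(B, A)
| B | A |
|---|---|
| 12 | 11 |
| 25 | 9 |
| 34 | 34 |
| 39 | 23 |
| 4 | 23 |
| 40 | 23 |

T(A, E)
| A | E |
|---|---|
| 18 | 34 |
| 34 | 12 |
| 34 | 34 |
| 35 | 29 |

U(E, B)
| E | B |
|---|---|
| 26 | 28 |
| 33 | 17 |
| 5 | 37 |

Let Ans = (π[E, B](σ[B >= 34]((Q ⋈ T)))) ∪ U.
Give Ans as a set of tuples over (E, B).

Natural join on A: {(34, 34, 12), (34, 34, 34)}
Apply σ_{B >= 34}; surviving tuples: {(34, 34, 12), (34, 34, 34)}
Projecting to E, B: {(12, 34), (34, 34)}
Taking the union: {(12, 34), (26, 28), (33, 17), (34, 34), (5, 37)}

{(12, 34), (26, 28), (33, 17), (34, 34), (5, 37)}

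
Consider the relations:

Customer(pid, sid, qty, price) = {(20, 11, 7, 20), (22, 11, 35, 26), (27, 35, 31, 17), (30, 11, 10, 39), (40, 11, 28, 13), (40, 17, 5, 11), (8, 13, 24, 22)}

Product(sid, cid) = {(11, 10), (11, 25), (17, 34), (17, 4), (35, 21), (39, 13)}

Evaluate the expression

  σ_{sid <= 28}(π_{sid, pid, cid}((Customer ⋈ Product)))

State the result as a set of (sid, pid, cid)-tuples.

Natural join on sid: {(20, 11, 7, 20, 10), (20, 11, 7, 20, 25), (22, 11, 35, 26, 10), (22, 11, 35, 26, 25), (27, 35, 31, 17, 21), (30, 11, 10, 39, 10), (30, 11, 10, 39, 25), (40, 11, 28, 13, 10), (40, 11, 28, 13, 25), (40, 17, 5, 11, 34), (40, 17, 5, 11, 4)}
π[sid, pid, cid]: project onto (sid, pid, cid) → {(11, 20, 10), (11, 20, 25), (11, 22, 10), (11, 22, 25), (11, 30, 10), (11, 30, 25), (11, 40, 10), (11, 40, 25), (17, 40, 34), (17, 40, 4), (35, 27, 21)}
Selection sid <= 28: {(11, 20, 10), (11, 20, 25), (11, 22, 10), (11, 22, 25), (11, 30, 10), (11, 30, 25), (11, 40, 10), (11, 40, 25), (17, 40, 34), (17, 40, 4)}

{(11, 20, 10), (11, 20, 25), (11, 22, 10), (11, 22, 25), (11, 30, 10), (11, 30, 25), (11, 40, 10), (11, 40, 25), (17, 40, 34), (17, 40, 4)}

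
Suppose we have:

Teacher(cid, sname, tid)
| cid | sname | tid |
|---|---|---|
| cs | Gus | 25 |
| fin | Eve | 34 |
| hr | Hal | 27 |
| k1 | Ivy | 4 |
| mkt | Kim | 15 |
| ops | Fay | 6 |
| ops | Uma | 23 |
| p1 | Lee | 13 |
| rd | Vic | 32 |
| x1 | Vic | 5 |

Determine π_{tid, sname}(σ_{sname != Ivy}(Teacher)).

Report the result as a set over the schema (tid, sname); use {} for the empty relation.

{(13, Lee), (15, Kim), (23, Uma), (25, Gus), (27, Hal), (32, Vic), (34, Eve), (5, Vic), (6, Fay)}

Selection sname != Ivy: {(cs, Gus, 25), (fin, Eve, 34), (hr, Hal, 27), (mkt, Kim, 15), (ops, Fay, 6), (ops, Uma, 23), (p1, Lee, 13), (rd, Vic, 32), (x1, Vic, 5)}
π[tid, sname]: project onto (tid, sname) → {(13, Lee), (15, Kim), (23, Uma), (25, Gus), (27, Hal), (32, Vic), (34, Eve), (5, Vic), (6, Fay)}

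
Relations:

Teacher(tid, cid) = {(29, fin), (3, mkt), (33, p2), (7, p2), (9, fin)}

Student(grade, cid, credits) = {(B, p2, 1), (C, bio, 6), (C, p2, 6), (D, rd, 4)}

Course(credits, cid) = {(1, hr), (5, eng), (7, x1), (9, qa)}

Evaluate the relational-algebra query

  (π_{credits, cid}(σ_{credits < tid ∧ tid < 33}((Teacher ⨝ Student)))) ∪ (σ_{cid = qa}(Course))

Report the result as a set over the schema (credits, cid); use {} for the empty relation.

{(1, p2), (6, p2), (9, qa)}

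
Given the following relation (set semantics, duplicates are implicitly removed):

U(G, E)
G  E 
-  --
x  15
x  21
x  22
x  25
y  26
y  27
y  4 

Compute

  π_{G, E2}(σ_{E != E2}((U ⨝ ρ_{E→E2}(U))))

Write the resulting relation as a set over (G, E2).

{(x, 15), (x, 21), (x, 22), (x, 25), (y, 26), (y, 27), (y, 4)}

ρ[E→E2]: schema becomes (G, E2); tuples unchanged.
U ⋈ ρ_{E→E2}(U) (natural join on G): {(x, 15, 15), (x, 15, 21), (x, 15, 22), (x, 15, 25), (x, 21, 15), (x, 21, 21), (x, 21, 22), (x, 21, 25), (x, 22, 15), (x, 22, 21), (x, 22, 22), (x, 22, 25), (x, 25, 15), (x, 25, 21), (x, 25, 22), (x, 25, 25), (y, 26, 26), (y, 26, 27), (y, 26, 4), (y, 27, 26), (y, 27, 27), (y, 27, 4), (y, 4, 26), (y, 4, 27), (y, 4, 4)}
Filtering on E != E2 leaves {(x, 15, 21), (x, 15, 22), (x, 15, 25), (x, 21, 15), (x, 21, 22), (x, 21, 25), (x, 22, 15), (x, 22, 21), (x, 22, 25), (x, 25, 15), (x, 25, 21), (x, 25, 22), (y, 26, 27), (y, 26, 4), (y, 27, 26), (y, 27, 4), (y, 4, 26), (y, 4, 27)}.
π_{G, E2} gives {(x, 15), (x, 21), (x, 22), (x, 25), (y, 26), (y, 27), (y, 4)} (11 duplicate(s) eliminated).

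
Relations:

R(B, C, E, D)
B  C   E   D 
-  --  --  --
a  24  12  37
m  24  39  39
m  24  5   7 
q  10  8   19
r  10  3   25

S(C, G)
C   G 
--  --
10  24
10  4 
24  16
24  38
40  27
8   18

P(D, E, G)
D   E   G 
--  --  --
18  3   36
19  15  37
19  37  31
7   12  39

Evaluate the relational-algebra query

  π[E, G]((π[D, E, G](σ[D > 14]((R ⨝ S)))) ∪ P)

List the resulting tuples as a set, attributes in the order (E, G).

Natural join on C: {(a, 24, 12, 37, 16), (a, 24, 12, 37, 38), (m, 24, 39, 39, 16), (m, 24, 39, 39, 38), (m, 24, 5, 7, 16), (m, 24, 5, 7, 38), (q, 10, 8, 19, 24), (q, 10, 8, 19, 4), (r, 10, 3, 25, 24), (r, 10, 3, 25, 4)}
Selection D > 14: {(a, 24, 12, 37, 16), (a, 24, 12, 37, 38), (m, 24, 39, 39, 16), (m, 24, 39, 39, 38), (q, 10, 8, 19, 24), (q, 10, 8, 19, 4), (r, 10, 3, 25, 24), (r, 10, 3, 25, 4)}
π_{D, E, G} gives {(19, 8, 24), (19, 8, 4), (25, 3, 24), (25, 3, 4), (37, 12, 16), (37, 12, 38), (39, 39, 16), (39, 39, 38)}.
Union: {(19, 8, 24), (19, 8, 4), (25, 3, 24), (25, 3, 4), (37, 12, 16), (37, 12, 38), (39, 39, 16), (39, 39, 38)} with {(18, 3, 36), (19, 15, 37), (19, 37, 31), (7, 12, 39)} → {(18, 3, 36), (19, 15, 37), (19, 37, 31), (19, 8, 24), (19, 8, 4), (25, 3, 24), (25, 3, 4), (37, 12, 16), (37, 12, 38), (39, 39, 16), (39, 39, 38), (7, 12, 39)}
π_{E, G} gives {(12, 16), (12, 38), (12, 39), (15, 37), (3, 24), (3, 36), (3, 4), (37, 31), (39, 16), (39, 38), (8, 24), (8, 4)}.

{(12, 16), (12, 38), (12, 39), (15, 37), (3, 24), (3, 36), (3, 4), (37, 31), (39, 16), (39, 38), (8, 24), (8, 4)}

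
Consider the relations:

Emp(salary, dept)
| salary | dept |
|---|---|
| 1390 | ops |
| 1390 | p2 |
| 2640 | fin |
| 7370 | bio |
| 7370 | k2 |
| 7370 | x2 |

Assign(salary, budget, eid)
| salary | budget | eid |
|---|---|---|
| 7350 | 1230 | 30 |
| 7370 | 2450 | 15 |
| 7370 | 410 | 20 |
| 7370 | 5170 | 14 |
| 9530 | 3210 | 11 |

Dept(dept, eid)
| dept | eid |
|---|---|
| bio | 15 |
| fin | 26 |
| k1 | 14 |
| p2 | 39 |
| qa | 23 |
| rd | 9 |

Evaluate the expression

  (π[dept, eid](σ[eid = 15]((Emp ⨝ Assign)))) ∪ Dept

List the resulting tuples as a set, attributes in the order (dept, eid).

{(bio, 15), (fin, 26), (k1, 14), (k2, 15), (p2, 39), (qa, 23), (rd, 9), (x2, 15)}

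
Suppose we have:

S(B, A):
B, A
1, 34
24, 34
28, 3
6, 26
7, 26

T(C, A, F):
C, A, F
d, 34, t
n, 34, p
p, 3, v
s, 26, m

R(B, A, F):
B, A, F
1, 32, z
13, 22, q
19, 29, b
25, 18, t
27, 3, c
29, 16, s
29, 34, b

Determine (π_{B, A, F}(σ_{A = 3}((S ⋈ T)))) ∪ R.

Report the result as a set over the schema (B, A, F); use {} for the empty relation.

{(1, 32, z), (13, 22, q), (19, 29, b), (25, 18, t), (27, 3, c), (28, 3, v), (29, 16, s), (29, 34, b)}

Natural join on A: {(1, 34, d, t), (1, 34, n, p), (24, 34, d, t), (24, 34, n, p), (28, 3, p, v), (6, 26, s, m), (7, 26, s, m)}
Selection A = 3: {(28, 3, p, v)}
Keep only column(s) B, A, F: {(28, 3, v)}
Set union of the two operands is {(1, 32, z), (13, 22, q), (19, 29, b), (25, 18, t), (27, 3, c), (28, 3, v), (29, 16, s), (29, 34, b)}.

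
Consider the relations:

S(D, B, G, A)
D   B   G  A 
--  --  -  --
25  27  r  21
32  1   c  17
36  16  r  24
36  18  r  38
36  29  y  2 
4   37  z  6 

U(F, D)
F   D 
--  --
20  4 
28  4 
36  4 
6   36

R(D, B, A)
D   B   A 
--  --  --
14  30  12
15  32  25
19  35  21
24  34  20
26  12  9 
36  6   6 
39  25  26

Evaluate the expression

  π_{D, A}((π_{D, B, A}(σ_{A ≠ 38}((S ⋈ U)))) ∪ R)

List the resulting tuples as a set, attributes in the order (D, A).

{(14, 12), (15, 25), (19, 21), (24, 20), (26, 9), (36, 2), (36, 24), (36, 6), (39, 26), (4, 6)}

Natural join on D: {(36, 16, r, 24, 6), (36, 18, r, 38, 6), (36, 29, y, 2, 6), (4, 37, z, 6, 20), (4, 37, z, 6, 28), (4, 37, z, 6, 36)}
Selection A ≠ 38: {(36, 16, r, 24, 6), (36, 29, y, 2, 6), (4, 37, z, 6, 20), (4, 37, z, 6, 28), (4, 37, z, 6, 36)}
π_{D, B, A} gives {(36, 16, 24), (36, 29, 2), (4, 37, 6)} (2 duplicate(s) eliminated).
Set union of the two operands is {(14, 30, 12), (15, 32, 25), (19, 35, 21), (24, 34, 20), (26, 12, 9), (36, 16, 24), (36, 29, 2), (36, 6, 6), (39, 25, 26), (4, 37, 6)}.
π_{D, A} gives {(14, 12), (15, 25), (19, 21), (24, 20), (26, 9), (36, 2), (36, 24), (36, 6), (39, 26), (4, 6)}.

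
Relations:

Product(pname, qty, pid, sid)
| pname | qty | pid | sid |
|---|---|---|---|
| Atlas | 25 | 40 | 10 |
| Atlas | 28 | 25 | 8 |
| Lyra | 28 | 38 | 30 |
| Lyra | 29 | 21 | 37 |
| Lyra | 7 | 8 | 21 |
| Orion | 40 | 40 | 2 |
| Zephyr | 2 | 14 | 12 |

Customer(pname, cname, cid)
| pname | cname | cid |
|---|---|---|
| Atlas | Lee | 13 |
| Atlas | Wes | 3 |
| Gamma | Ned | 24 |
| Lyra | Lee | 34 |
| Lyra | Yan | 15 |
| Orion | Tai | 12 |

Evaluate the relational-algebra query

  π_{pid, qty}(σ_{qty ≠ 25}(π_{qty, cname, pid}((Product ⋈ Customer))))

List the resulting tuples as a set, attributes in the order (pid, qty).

{(21, 29), (25, 28), (38, 28), (40, 40), (8, 7)}

Product ⋈ Customer (natural join on pname): {(Atlas, 25, 40, 10, Lee, 13), (Atlas, 25, 40, 10, Wes, 3), (Atlas, 28, 25, 8, Lee, 13), (Atlas, 28, 25, 8, Wes, 3), (Lyra, 28, 38, 30, Lee, 34), (Lyra, 28, 38, 30, Yan, 15), (Lyra, 29, 21, 37, Lee, 34), (Lyra, 29, 21, 37, Yan, 15), (Lyra, 7, 8, 21, Lee, 34), (Lyra, 7, 8, 21, Yan, 15), (Orion, 40, 40, 2, Tai, 12)}
π_{qty, cname, pid} gives {(25, Lee, 40), (25, Wes, 40), (28, Lee, 25), (28, Lee, 38), (28, Wes, 25), (28, Yan, 38), (29, Lee, 21), (29, Yan, 21), (40, Tai, 40), (7, Lee, 8), (7, Yan, 8)}.
Selection qty ≠ 25: {(28, Lee, 25), (28, Lee, 38), (28, Wes, 25), (28, Yan, 38), (29, Lee, 21), (29, Yan, 21), (40, Tai, 40), (7, Lee, 8), (7, Yan, 8)}
π_{pid, qty} gives {(21, 29), (25, 28), (38, 28), (40, 40), (8, 7)} (4 duplicate(s) eliminated).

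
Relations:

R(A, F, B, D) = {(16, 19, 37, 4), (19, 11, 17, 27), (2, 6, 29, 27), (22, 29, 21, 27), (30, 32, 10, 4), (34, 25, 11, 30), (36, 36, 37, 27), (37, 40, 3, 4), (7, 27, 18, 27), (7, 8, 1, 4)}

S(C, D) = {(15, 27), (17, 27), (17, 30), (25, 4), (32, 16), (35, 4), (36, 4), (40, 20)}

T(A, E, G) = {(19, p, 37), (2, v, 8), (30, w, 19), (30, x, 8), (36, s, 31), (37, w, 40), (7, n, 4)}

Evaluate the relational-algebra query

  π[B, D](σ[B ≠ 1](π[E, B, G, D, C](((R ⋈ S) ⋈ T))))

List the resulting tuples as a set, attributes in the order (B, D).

R ⋈ S (natural join on D): {(16, 19, 37, 4, 25), (16, 19, 37, 4, 35), (16, 19, 37, 4, 36), (19, 11, 17, 27, 15), (19, 11, 17, 27, 17), (2, 6, 29, 27, 15), (2, 6, 29, 27, 17), (22, 29, 21, 27, 15), (22, 29, 21, 27, 17), (30, 32, 10, 4, 25), (30, 32, 10, 4, 35), (30, 32, 10, 4, 36), (34, 25, 11, 30, 17), (36, 36, 37, 27, 15), (36, 36, 37, 27, 17), (37, 40, 3, 4, 25), (37, 40, 3, 4, 35), (37, 40, 3, 4, 36), (7, 27, 18, 27, 15), (7, 27, 18, 27, 17), (7, 8, 1, 4, 25), (7, 8, 1, 4, 35), (7, 8, 1, 4, 36)}
(R ⋈ S) ⋈ T (natural join on A): {(19, 11, 17, 27, 15, p, 37), (19, 11, 17, 27, 17, p, 37), (2, 6, 29, 27, 15, v, 8), (2, 6, 29, 27, 17, v, 8), (30, 32, 10, 4, 25, w, 19), (30, 32, 10, 4, 25, x, 8), (30, 32, 10, 4, 35, w, 19), (30, 32, 10, 4, 35, x, 8), (30, 32, 10, 4, 36, w, 19), (30, 32, 10, 4, 36, x, 8), (36, 36, 37, 27, 15, s, 31), (36, 36, 37, 27, 17, s, 31), (37, 40, 3, 4, 25, w, 40), (37, 40, 3, 4, 35, w, 40), (37, 40, 3, 4, 36, w, 40), (7, 27, 18, 27, 15, n, 4), (7, 27, 18, 27, 17, n, 4), (7, 8, 1, 4, 25, n, 4), (7, 8, 1, 4, 35, n, 4), (7, 8, 1, 4, 36, n, 4)}
Keep only column(s) E, B, G, D, C: {(n, 1, 4, 4, 25), (n, 1, 4, 4, 35), (n, 1, 4, 4, 36), (n, 18, 4, 27, 15), (n, 18, 4, 27, 17), (p, 17, 37, 27, 15), (p, 17, 37, 27, 17), (s, 37, 31, 27, 15), (s, 37, 31, 27, 17), (v, 29, 8, 27, 15), (v, 29, 8, 27, 17), (w, 10, 19, 4, 25), (w, 10, 19, 4, 35), (w, 10, 19, 4, 36), (w, 3, 40, 4, 25), (w, 3, 40, 4, 35), (w, 3, 40, 4, 36), (x, 10, 8, 4, 25), (x, 10, 8, 4, 35), (x, 10, 8, 4, 36)}
Selection B ≠ 1: {(n, 18, 4, 27, 15), (n, 18, 4, 27, 17), (p, 17, 37, 27, 15), (p, 17, 37, 27, 17), (s, 37, 31, 27, 15), (s, 37, 31, 27, 17), (v, 29, 8, 27, 15), (v, 29, 8, 27, 17), (w, 10, 19, 4, 25), (w, 10, 19, 4, 35), (w, 10, 19, 4, 36), (w, 3, 40, 4, 25), (w, 3, 40, 4, 35), (w, 3, 40, 4, 36), (x, 10, 8, 4, 25), (x, 10, 8, 4, 35), (x, 10, 8, 4, 36)}
Keep only column(s) B, D (11 duplicate(s) eliminated): {(10, 4), (17, 27), (18, 27), (29, 27), (3, 4), (37, 27)}

{(10, 4), (17, 27), (18, 27), (29, 27), (3, 4), (37, 27)}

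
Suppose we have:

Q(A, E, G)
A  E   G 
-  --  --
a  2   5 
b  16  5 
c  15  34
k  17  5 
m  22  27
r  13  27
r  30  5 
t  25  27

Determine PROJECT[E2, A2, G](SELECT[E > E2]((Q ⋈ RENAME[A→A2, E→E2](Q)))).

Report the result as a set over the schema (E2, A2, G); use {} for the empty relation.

{(13, r, 27), (16, b, 5), (17, k, 5), (2, a, 5), (22, m, 27)}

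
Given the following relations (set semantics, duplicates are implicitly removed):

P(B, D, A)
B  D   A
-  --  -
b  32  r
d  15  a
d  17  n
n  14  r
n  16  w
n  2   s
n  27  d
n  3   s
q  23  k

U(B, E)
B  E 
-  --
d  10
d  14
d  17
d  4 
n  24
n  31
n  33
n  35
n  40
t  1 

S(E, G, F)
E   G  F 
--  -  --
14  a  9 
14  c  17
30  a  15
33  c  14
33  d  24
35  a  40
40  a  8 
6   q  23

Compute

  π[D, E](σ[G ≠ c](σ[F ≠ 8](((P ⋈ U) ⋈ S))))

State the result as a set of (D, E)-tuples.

P ⋈ U (natural join on B): {(d, 15, a, 10), (d, 15, a, 14), (d, 15, a, 17), (d, 15, a, 4), (d, 17, n, 10), (d, 17, n, 14), (d, 17, n, 17), (d, 17, n, 4), (n, 14, r, 24), (n, 14, r, 31), (n, 14, r, 33), (n, 14, r, 35), (n, 14, r, 40), (n, 16, w, 24), (n, 16, w, 31), (n, 16, w, 33), (n, 16, w, 35), (n, 16, w, 40), (n, 2, s, 24), (n, 2, s, 31), (n, 2, s, 33), (n, 2, s, 35), (n, 2, s, 40), (n, 27, d, 24), (n, 27, d, 31), (n, 27, d, 33), (n, 27, d, 35), (n, 27, d, 40), (n, 3, s, 24), (n, 3, s, 31), (n, 3, s, 33), (n, 3, s, 35), (n, 3, s, 40)}
(P ⋈ U) ⋈ S (natural join on E): {(d, 15, a, 14, a, 9), (d, 15, a, 14, c, 17), (d, 17, n, 14, a, 9), (d, 17, n, 14, c, 17), (n, 14, r, 33, c, 14), (n, 14, r, 33, d, 24), (n, 14, r, 35, a, 40), (n, 14, r, 40, a, 8), (n, 16, w, 33, c, 14), (n, 16, w, 33, d, 24), (n, 16, w, 35, a, 40), (n, 16, w, 40, a, 8), (n, 2, s, 33, c, 14), (n, 2, s, 33, d, 24), (n, 2, s, 35, a, 40), (n, 2, s, 40, a, 8), (n, 27, d, 33, c, 14), (n, 27, d, 33, d, 24), (n, 27, d, 35, a, 40), (n, 27, d, 40, a, 8), (n, 3, s, 33, c, 14), (n, 3, s, 33, d, 24), (n, 3, s, 35, a, 40), (n, 3, s, 40, a, 8)}
Filtering on F ≠ 8 leaves {(d, 15, a, 14, a, 9), (d, 15, a, 14, c, 17), (d, 17, n, 14, a, 9), (d, 17, n, 14, c, 17), (n, 14, r, 33, c, 14), (n, 14, r, 33, d, 24), (n, 14, r, 35, a, 40), (n, 16, w, 33, c, 14), (n, 16, w, 33, d, 24), (n, 16, w, 35, a, 40), (n, 2, s, 33, c, 14), (n, 2, s, 33, d, 24), (n, 2, s, 35, a, 40), (n, 27, d, 33, c, 14), (n, 27, d, 33, d, 24), (n, 27, d, 35, a, 40), (n, 3, s, 33, c, 14), (n, 3, s, 33, d, 24), (n, 3, s, 35, a, 40)}.
Filtering on G ≠ c leaves {(d, 15, a, 14, a, 9), (d, 17, n, 14, a, 9), (n, 14, r, 33, d, 24), (n, 14, r, 35, a, 40), (n, 16, w, 33, d, 24), (n, 16, w, 35, a, 40), (n, 2, s, 33, d, 24), (n, 2, s, 35, a, 40), (n, 27, d, 33, d, 24), (n, 27, d, 35, a, 40), (n, 3, s, 33, d, 24), (n, 3, s, 35, a, 40)}.
π_{D, E} gives {(14, 33), (14, 35), (15, 14), (16, 33), (16, 35), (17, 14), (2, 33), (2, 35), (27, 33), (27, 35), (3, 33), (3, 35)}.

{(14, 33), (14, 35), (15, 14), (16, 33), (16, 35), (17, 14), (2, 33), (2, 35), (27, 33), (27, 35), (3, 33), (3, 35)}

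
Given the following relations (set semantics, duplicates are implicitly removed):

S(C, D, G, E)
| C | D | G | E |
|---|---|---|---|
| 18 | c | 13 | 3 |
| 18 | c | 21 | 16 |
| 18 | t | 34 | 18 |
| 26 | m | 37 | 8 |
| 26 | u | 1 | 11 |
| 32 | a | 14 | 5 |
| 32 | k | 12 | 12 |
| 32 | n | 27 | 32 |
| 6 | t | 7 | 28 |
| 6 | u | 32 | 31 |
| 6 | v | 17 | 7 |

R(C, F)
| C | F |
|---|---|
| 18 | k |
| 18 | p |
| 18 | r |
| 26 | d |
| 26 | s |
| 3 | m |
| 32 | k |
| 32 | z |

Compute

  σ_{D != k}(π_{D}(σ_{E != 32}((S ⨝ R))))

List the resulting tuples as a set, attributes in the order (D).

S ⋈ R (natural join on C): {(18, c, 13, 3, k), (18, c, 13, 3, p), (18, c, 13, 3, r), (18, c, 21, 16, k), (18, c, 21, 16, p), (18, c, 21, 16, r), (18, t, 34, 18, k), (18, t, 34, 18, p), (18, t, 34, 18, r), (26, m, 37, 8, d), (26, m, 37, 8, s), (26, u, 1, 11, d), (26, u, 1, 11, s), (32, a, 14, 5, k), (32, a, 14, 5, z), (32, k, 12, 12, k), (32, k, 12, 12, z), (32, n, 27, 32, k), (32, n, 27, 32, z)}
Filtering on E != 32 leaves {(18, c, 13, 3, k), (18, c, 13, 3, p), (18, c, 13, 3, r), (18, c, 21, 16, k), (18, c, 21, 16, p), (18, c, 21, 16, r), (18, t, 34, 18, k), (18, t, 34, 18, p), (18, t, 34, 18, r), (26, m, 37, 8, d), (26, m, 37, 8, s), (26, u, 1, 11, d), (26, u, 1, 11, s), (32, a, 14, 5, k), (32, a, 14, 5, z), (32, k, 12, 12, k), (32, k, 12, 12, z)}.
Keep only column(s) D (11 duplicate(s) eliminated): {a, c, k, m, t, u}
Filtering on D != k leaves {a, c, m, t, u}.

{a, c, m, t, u}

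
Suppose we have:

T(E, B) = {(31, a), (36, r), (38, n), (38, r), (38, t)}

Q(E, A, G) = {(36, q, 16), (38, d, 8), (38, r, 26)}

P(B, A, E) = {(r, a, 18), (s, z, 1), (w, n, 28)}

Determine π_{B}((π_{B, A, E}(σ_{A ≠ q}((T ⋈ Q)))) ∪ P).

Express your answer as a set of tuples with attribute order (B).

Joining T and Q on E yields {(36, r, q, 16), (38, n, d, 8), (38, n, r, 26), (38, r, d, 8), (38, r, r, 26), (38, t, d, 8), (38, t, r, 26)}.
Selection A ≠ q: {(38, n, d, 8), (38, n, r, 26), (38, r, d, 8), (38, r, r, 26), (38, t, d, 8), (38, t, r, 26)}
Keep only column(s) B, A, E: {(n, d, 38), (n, r, 38), (r, d, 38), (r, r, 38), (t, d, 38), (t, r, 38)}
Set union of the two operands is {(n, d, 38), (n, r, 38), (r, a, 18), (r, d, 38), (r, r, 38), (s, z, 1), (t, d, 38), (t, r, 38), (w, n, 28)}.
Keep only column(s) B (4 duplicate(s) eliminated): {n, r, s, t, w}

{n, r, s, t, w}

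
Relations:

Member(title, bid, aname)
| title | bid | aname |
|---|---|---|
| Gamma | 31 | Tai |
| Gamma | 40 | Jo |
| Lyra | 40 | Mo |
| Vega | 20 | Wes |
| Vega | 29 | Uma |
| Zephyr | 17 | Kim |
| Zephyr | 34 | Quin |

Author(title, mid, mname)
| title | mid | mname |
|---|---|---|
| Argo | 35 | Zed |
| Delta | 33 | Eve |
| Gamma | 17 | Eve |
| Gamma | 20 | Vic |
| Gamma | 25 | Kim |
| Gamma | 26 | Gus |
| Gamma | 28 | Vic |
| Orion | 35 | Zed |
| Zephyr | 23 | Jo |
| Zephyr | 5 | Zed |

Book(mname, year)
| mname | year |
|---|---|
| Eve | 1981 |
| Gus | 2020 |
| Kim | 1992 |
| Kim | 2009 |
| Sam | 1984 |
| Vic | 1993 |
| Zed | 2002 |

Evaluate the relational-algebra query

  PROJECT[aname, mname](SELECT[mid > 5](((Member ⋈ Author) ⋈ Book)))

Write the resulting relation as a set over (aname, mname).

{(Jo, Eve), (Jo, Gus), (Jo, Kim), (Jo, Vic), (Tai, Eve), (Tai, Gus), (Tai, Kim), (Tai, Vic)}

Joining Member and Author on title yields {(Gamma, 31, Tai, 17, Eve), (Gamma, 31, Tai, 20, Vic), (Gamma, 31, Tai, 25, Kim), (Gamma, 31, Tai, 26, Gus), (Gamma, 31, Tai, 28, Vic), (Gamma, 40, Jo, 17, Eve), (Gamma, 40, Jo, 20, Vic), (Gamma, 40, Jo, 25, Kim), (Gamma, 40, Jo, 26, Gus), (Gamma, 40, Jo, 28, Vic), (Zephyr, 17, Kim, 23, Jo), (Zephyr, 17, Kim, 5, Zed), (Zephyr, 34, Quin, 23, Jo), (Zephyr, 34, Quin, 5, Zed)}.
Joining (Member ⋈ Author) and Book on mname yields {(Gamma, 31, Tai, 17, Eve, 1981), (Gamma, 31, Tai, 20, Vic, 1993), (Gamma, 31, Tai, 25, Kim, 1992), (Gamma, 31, Tai, 25, Kim, 2009), (Gamma, 31, Tai, 26, Gus, 2020), (Gamma, 31, Tai, 28, Vic, 1993), (Gamma, 40, Jo, 17, Eve, 1981), (Gamma, 40, Jo, 20, Vic, 1993), (Gamma, 40, Jo, 25, Kim, 1992), (Gamma, 40, Jo, 25, Kim, 2009), (Gamma, 40, Jo, 26, Gus, 2020), (Gamma, 40, Jo, 28, Vic, 1993), (Zephyr, 17, Kim, 5, Zed, 2002), (Zephyr, 34, Quin, 5, Zed, 2002)}.
σ[mid > 5]: keep tuples satisfying mid > 5 → {(Gamma, 31, Tai, 17, Eve, 1981), (Gamma, 31, Tai, 20, Vic, 1993), (Gamma, 31, Tai, 25, Kim, 1992), (Gamma, 31, Tai, 25, Kim, 2009), (Gamma, 31, Tai, 26, Gus, 2020), (Gamma, 31, Tai, 28, Vic, 1993), (Gamma, 40, Jo, 17, Eve, 1981), (Gamma, 40, Jo, 20, Vic, 1993), (Gamma, 40, Jo, 25, Kim, 1992), (Gamma, 40, Jo, 25, Kim, 2009), (Gamma, 40, Jo, 26, Gus, 2020), (Gamma, 40, Jo, 28, Vic, 1993)}
π[aname, mname]: project onto (aname, mname) (4 duplicate(s) eliminated) → {(Jo, Eve), (Jo, Gus), (Jo, Kim), (Jo, Vic), (Tai, Eve), (Tai, Gus), (Tai, Kim), (Tai, Vic)}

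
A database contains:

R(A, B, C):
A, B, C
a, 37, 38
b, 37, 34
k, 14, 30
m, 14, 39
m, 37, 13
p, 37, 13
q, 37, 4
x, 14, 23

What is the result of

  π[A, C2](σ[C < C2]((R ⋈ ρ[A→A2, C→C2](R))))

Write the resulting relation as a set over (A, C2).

{(b, 38), (k, 39), (m, 34), (m, 38), (p, 34), (p, 38), (q, 13), (q, 34), (q, 38), (x, 30), (x, 39)}

ρ[A→A2, C→C2]: schema becomes (A2, B, C2); tuples unchanged.
Natural join on B: {(a, 37, 38, a, 38), (a, 37, 38, b, 34), (a, 37, 38, m, 13), (a, 37, 38, p, 13), (a, 37, 38, q, 4), (b, 37, 34, a, 38), (b, 37, 34, b, 34), (b, 37, 34, m, 13), (b, 37, 34, p, 13), (b, 37, 34, q, 4), (k, 14, 30, k, 30), (k, 14, 30, m, 39), (k, 14, 30, x, 23), (m, 14, 39, k, 30), (m, 14, 39, m, 39), (m, 14, 39, x, 23), (m, 37, 13, a, 38), (m, 37, 13, b, 34), (m, 37, 13, m, 13), (m, 37, 13, p, 13), (m, 37, 13, q, 4), (p, 37, 13, a, 38), (p, 37, 13, b, 34), (p, 37, 13, m, 13), (p, 37, 13, p, 13), (p, 37, 13, q, 4), (q, 37, 4, a, 38), (q, 37, 4, b, 34), (q, 37, 4, m, 13), (q, 37, 4, p, 13), (q, 37, 4, q, 4), (x, 14, 23, k, 30), (x, 14, 23, m, 39), (x, 14, 23, x, 23)}
Filtering on C < C2 leaves {(b, 37, 34, a, 38), (k, 14, 30, m, 39), (m, 37, 13, a, 38), (m, 37, 13, b, 34), (p, 37, 13, a, 38), (p, 37, 13, b, 34), (q, 37, 4, a, 38), (q, 37, 4, b, 34), (q, 37, 4, m, 13), (q, 37, 4, p, 13), (x, 14, 23, k, 30), (x, 14, 23, m, 39)}.
Projecting to A, C2 (1 duplicate(s) eliminated): {(b, 38), (k, 39), (m, 34), (m, 38), (p, 34), (p, 38), (q, 13), (q, 34), (q, 38), (x, 30), (x, 39)}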